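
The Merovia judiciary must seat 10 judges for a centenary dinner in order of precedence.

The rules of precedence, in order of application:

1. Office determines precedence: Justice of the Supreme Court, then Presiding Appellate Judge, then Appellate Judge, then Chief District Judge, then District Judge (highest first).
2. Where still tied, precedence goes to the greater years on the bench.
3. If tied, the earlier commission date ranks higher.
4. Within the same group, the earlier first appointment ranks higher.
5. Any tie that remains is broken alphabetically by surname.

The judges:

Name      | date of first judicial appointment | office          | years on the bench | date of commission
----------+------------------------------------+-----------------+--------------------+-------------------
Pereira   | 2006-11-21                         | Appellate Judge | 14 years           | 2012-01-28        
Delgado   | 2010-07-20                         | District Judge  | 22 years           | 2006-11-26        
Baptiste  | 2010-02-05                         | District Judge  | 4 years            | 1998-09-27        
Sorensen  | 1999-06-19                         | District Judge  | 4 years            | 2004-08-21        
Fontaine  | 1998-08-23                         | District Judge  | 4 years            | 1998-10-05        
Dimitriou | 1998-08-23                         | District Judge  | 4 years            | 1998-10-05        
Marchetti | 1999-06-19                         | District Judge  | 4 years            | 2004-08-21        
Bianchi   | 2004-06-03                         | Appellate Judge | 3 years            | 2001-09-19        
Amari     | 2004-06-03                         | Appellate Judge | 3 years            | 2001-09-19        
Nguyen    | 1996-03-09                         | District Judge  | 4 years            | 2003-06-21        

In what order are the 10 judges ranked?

Pereira, Amari, Bianchi, Delgado, Baptiste, Dimitriou, Fontaine, Nguyen, Marchetti, Sorensen

By office: Pereira, Amari and Bianchi (Appellate Judge); then Delgado, Baptiste, Dimitriou, Fontaine, Nguyen, Marchetti and Sorensen (District Judge).
Among Pereira, Amari and Bianchi, by years on the bench (higher first): Pereira (14 years) before Amari and Bianchi (3 years).
Amari and Bianchi both have date of commission 2001-09-19, so the next rule applies.
Amari and Bianchi both have date of first judicial appointment 2004-06-03, so the next rule applies.
Among Amari and Bianchi, alphabetically by surname: Amari before Bianchi.
Among Delgado, Baptiste, Dimitriou, Fontaine, Nguyen, Marchetti and Sorensen, by years on the bench (higher first): Delgado (22 years) before Baptiste, Dimitriou, Fontaine, Nguyen, Marchetti and Sorensen (4 years).
Among Baptiste, Dimitriou, Fontaine, Nguyen, Marchetti and Sorensen, by date of commission (earlier first): Baptiste (1998-09-27) before Dimitriou and Fontaine (1998-10-05) before Nguyen (2003-06-21) before Marchetti and Sorensen (2004-08-21).
Dimitriou and Fontaine both have date of first judicial appointment 1998-08-23, so the next rule applies.
Among Dimitriou and Fontaine, alphabetically by surname: Dimitriou before Fontaine.
Marchetti and Sorensen both have date of first judicial appointment 1999-06-19, so the next rule applies.
Among Marchetti and Sorensen, alphabetically by surname: Marchetti before Sorensen.
Full order: Pereira, Amari, Bianchi, Delgado, Baptiste, Dimitriou, Fontaine, Nguyen, Marchetti, Sorensen.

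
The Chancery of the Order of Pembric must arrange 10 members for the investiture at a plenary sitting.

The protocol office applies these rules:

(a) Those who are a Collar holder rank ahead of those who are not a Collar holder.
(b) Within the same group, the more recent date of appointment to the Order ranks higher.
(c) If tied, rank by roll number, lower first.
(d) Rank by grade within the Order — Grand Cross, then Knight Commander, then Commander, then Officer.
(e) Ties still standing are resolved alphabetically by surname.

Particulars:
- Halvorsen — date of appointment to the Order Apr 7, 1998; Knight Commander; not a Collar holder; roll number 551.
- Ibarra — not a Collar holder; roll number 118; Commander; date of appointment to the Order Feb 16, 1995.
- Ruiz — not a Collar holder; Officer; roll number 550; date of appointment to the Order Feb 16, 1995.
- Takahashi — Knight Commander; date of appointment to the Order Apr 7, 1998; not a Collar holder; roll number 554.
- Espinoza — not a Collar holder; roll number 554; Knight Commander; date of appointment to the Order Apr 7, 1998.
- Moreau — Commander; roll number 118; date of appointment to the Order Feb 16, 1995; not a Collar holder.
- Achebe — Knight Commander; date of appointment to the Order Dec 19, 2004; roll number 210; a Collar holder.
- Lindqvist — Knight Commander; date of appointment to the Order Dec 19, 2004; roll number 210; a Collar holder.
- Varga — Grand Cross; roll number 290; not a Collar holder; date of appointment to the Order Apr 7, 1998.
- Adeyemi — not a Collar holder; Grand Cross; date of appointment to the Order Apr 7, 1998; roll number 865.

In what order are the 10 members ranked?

By the first rule: Achebe and Lindqvist (both a Collar holder); then Varga, Halvorsen, Espinoza, Takahashi, Adeyemi, Ibarra, Moreau and Ruiz (each not a Collar holder).
Achebe and Lindqvist both have date of appointment to the Order Dec 19, 2004, so the next rule applies.
Achebe and Lindqvist both have roll number 210, so the next rule applies.
Achebe and Lindqvist are each Knight Commander, so the next rule applies.
Among Achebe and Lindqvist, alphabetically by surname: Achebe before Lindqvist.
Among Varga, Halvorsen, Espinoza, Takahashi, Adeyemi, Ibarra, Moreau and Ruiz, by date of appointment to the Order (later first): Varga, Halvorsen, Espinoza, Takahashi and Adeyemi (Apr 7, 1998) before Ibarra, Moreau and Ruiz (Feb 16, 1995).
Among Varga, Halvorsen, Espinoza, Takahashi and Adeyemi, by roll number (lower first): Varga (290) before Halvorsen (551) before Espinoza and Takahashi (554) before Adeyemi (865).
Espinoza and Takahashi are each Knight Commander, so the next rule applies.
Among Espinoza and Takahashi, alphabetically by surname: Espinoza before Takahashi.
Among Ibarra, Moreau and Ruiz, by roll number (lower first): Ibarra and Moreau (118) before Ruiz (550).
Ibarra and Moreau are each Commander, so the next rule applies.
Among Ibarra and Moreau, alphabetically by surname: Ibarra before Moreau.
Full order: Achebe, Lindqvist, Varga, Halvorsen, Espinoza, Takahashi, Adeyemi, Ibarra, Moreau, Ruiz.

Achebe, Lindqvist, Varga, Halvorsen, Espinoza, Takahashi, Adeyemi, Ibarra, Moreau, Ruiz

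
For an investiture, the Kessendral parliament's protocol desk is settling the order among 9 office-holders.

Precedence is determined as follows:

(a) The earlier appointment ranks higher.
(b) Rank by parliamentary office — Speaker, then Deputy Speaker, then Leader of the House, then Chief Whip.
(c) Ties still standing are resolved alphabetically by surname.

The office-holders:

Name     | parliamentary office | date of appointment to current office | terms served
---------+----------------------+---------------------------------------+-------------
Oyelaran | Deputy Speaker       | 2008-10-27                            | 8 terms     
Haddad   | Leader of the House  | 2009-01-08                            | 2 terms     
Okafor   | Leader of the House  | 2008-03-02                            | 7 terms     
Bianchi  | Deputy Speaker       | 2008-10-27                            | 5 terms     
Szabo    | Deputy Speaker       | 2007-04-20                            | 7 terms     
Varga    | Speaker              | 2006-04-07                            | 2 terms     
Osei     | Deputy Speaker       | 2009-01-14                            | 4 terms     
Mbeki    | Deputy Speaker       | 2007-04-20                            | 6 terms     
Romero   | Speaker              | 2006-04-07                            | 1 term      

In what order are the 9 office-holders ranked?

By date of appointment to current office (earlier first): Romero and Varga (both 2006-04-07); then Mbeki and Szabo (both 2007-04-20); then Okafor (2008-03-02); then Bianchi and Oyelaran (both 2008-10-27); then Haddad (2009-01-08); then Osei (2009-01-14).
Romero and Varga are each Speaker, so the next rule applies.
Among Romero and Varga, alphabetically by surname: Romero before Varga.
Mbeki and Szabo are each Deputy Speaker, so the next rule applies.
Among Mbeki and Szabo, alphabetically by surname: Mbeki before Szabo.
Bianchi and Oyelaran are each Deputy Speaker, so the next rule applies.
Among Bianchi and Oyelaran, alphabetically by surname: Bianchi before Oyelaran.
Full order: Romero, Varga, Mbeki, Szabo, Okafor, Bianchi, Oyelaran, Haddad, Osei.

Romero, Varga, Mbeki, Szabo, Okafor, Bianchi, Oyelaran, Haddad, Osei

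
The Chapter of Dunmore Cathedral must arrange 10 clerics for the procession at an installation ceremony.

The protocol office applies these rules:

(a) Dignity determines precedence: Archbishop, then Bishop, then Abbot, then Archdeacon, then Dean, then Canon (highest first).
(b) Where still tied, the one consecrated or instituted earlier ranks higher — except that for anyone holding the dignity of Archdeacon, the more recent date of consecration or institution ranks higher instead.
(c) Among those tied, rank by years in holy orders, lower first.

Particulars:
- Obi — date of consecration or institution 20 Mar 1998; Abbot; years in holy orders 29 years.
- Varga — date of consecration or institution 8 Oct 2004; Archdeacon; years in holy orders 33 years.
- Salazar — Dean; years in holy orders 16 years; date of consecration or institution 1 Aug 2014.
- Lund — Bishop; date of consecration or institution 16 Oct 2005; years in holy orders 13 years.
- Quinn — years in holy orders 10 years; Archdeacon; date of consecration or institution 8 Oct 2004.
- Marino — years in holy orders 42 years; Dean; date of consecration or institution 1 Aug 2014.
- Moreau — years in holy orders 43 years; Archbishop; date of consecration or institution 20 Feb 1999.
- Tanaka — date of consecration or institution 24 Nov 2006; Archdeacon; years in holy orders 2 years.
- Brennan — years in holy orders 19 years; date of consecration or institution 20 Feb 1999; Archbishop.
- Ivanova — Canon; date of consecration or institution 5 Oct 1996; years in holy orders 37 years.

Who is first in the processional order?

By dignity: Brennan and Moreau (Archbishop); then Lund (Bishop); then Obi (Abbot); then Tanaka, Quinn and Varga (Archdeacon); then Salazar and Marino (Dean); then Ivanova (Canon).
Brennan and Moreau both have date of consecration or institution 20 Feb 1999, so the next rule applies.
Among Brennan and Moreau, by years in holy orders (lower first): Brennan (19 years) before Moreau (43 years).
Among Tanaka, Quinn and Varga, by date of consecration or institution (later first) (reversed rule for this group): Tanaka (24 Nov 2006) before Quinn and Varga (8 Oct 2004).
Among Quinn and Varga, by years in holy orders (lower first): Quinn (10 years) before Varga (33 years).
Salazar and Marino both have date of consecration or institution 1 Aug 2014, so the next rule applies.
Among Salazar and Marino, by years in holy orders (lower first): Salazar (16 years) before Marino (42 years).
Order: Brennan, Moreau, Lund, Obi, Tanaka, Quinn, Varga, Salazar, Marino, Ivanova.

Brennan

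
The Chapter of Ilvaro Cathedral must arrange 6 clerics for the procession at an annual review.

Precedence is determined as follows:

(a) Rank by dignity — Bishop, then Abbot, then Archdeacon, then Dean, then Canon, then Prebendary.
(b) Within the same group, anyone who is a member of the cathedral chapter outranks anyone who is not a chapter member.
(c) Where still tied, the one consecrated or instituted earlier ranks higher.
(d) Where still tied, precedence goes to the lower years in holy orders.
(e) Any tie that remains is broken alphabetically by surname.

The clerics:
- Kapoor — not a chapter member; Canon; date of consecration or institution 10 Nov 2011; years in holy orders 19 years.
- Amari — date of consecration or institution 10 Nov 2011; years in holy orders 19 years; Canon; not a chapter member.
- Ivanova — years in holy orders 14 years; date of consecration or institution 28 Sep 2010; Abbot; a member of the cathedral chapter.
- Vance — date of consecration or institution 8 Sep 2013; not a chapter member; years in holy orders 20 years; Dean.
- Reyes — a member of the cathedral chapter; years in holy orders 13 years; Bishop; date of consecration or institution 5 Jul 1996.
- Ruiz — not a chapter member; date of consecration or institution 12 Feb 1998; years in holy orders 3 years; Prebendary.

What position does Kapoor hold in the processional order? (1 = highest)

By dignity: Reyes (Bishop); then Ivanova (Abbot); then Vance (Dean); then Amari and Kapoor (Canon); then Ruiz (Prebendary).
Amari and Kapoor are each not a chapter member, so the next rule applies.
Amari and Kapoor both have date of consecration or institution 10 Nov 2011, so the next rule applies.
Amari and Kapoor both have years in holy orders 19 years, so the next rule applies.
Among Amari and Kapoor, alphabetically by surname: Amari before Kapoor.
Order: Reyes, Ivanova, Vance, Amari, Kapoor, Ruiz. So position 5.

5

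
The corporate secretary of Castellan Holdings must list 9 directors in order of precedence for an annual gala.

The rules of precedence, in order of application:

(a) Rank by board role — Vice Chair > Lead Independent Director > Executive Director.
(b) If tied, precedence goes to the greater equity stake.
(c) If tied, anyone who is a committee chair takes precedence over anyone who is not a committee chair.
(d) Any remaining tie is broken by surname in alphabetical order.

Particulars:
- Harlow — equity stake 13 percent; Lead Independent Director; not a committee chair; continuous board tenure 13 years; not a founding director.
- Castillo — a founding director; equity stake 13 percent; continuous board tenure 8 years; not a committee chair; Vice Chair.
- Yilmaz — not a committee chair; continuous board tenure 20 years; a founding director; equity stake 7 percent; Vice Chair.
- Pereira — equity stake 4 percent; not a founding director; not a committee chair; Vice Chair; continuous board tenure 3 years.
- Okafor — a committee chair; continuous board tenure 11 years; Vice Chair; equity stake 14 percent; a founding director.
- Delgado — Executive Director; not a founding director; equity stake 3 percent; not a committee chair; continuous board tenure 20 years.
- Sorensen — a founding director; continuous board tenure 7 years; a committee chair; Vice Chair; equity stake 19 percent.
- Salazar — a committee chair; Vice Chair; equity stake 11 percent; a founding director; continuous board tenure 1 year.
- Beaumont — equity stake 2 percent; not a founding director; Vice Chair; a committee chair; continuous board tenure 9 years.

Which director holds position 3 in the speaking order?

Castillo

By board role: Sorensen, Okafor, Castillo, Salazar, Yilmaz, Pereira and Beaumont (Vice Chair); then Harlow (Lead Independent Director); then Delgado (Executive Director).
Among Sorensen, Okafor, Castillo, Salazar, Yilmaz, Pereira and Beaumont, by equity stake (higher first): Sorensen (19 percent) before Okafor (14 percent) before Castillo (13 percent) before Salazar (11 percent) before Yilmaz (7 percent) before Pereira (4 percent) before Beaumont (2 percent).
Order: Sorensen, Okafor, Castillo, Salazar, Yilmaz, Pereira, Beaumont, Harlow, Delgado.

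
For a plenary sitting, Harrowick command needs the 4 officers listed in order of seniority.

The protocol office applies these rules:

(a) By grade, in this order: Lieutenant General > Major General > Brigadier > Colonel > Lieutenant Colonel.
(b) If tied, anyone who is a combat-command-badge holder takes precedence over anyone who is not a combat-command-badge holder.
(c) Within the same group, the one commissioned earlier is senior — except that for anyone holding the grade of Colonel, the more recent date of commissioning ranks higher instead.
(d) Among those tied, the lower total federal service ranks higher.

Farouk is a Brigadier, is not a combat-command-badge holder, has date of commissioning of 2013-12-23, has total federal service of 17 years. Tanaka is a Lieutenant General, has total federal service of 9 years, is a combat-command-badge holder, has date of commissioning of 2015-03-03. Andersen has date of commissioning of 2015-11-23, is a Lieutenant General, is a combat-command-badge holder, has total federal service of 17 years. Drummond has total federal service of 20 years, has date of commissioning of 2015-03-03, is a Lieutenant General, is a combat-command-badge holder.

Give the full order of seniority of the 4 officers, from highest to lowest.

By grade: Tanaka, Drummond and Andersen (Lieutenant General); then Farouk (Brigadier).
Tanaka, Drummond and Andersen are each a combat-command-badge holder, so the next rule applies.
Among Tanaka, Drummond and Andersen, by date of commissioning (earlier first): Tanaka and Drummond (2015-03-03) before Andersen (2015-11-23).
Among Tanaka and Drummond, by total federal service (lower first): Tanaka (9 years) before Drummond (20 years).
Full order: Tanaka, Drummond, Andersen, Farouk.

Tanaka, Drummond, Andersen, Farouk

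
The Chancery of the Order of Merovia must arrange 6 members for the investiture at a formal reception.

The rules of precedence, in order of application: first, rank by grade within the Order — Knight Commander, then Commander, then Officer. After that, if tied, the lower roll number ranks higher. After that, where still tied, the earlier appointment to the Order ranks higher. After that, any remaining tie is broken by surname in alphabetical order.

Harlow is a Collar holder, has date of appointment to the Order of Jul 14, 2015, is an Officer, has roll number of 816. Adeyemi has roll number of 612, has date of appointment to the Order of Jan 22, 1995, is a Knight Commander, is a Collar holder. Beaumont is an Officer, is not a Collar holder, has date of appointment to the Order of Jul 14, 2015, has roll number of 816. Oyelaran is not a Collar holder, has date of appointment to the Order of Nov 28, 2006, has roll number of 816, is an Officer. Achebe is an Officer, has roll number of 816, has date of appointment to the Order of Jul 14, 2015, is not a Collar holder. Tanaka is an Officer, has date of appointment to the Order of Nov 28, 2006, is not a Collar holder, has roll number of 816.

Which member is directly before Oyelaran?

By grade within the Order: Adeyemi (Knight Commander); then Oyelaran, Tanaka, Achebe, Beaumont and Harlow (Officer).
Oyelaran, Tanaka, Achebe, Beaumont and Harlow all have roll number 816, so the next rule applies.
Among Oyelaran, Tanaka, Achebe, Beaumont and Harlow, by date of appointment to the Order (earlier first): Oyelaran and Tanaka (Nov 28, 2006) before Achebe, Beaumont and Harlow (Jul 14, 2015).
Among Oyelaran and Tanaka, alphabetically by surname: Oyelaran before Tanaka.
Among Achebe, Beaumont and Harlow, alphabetically by surname: Achebe before Beaumont before Harlow.
Order: Adeyemi, Oyelaran, Tanaka, Achebe, Beaumont, Harlow.

Adeyemi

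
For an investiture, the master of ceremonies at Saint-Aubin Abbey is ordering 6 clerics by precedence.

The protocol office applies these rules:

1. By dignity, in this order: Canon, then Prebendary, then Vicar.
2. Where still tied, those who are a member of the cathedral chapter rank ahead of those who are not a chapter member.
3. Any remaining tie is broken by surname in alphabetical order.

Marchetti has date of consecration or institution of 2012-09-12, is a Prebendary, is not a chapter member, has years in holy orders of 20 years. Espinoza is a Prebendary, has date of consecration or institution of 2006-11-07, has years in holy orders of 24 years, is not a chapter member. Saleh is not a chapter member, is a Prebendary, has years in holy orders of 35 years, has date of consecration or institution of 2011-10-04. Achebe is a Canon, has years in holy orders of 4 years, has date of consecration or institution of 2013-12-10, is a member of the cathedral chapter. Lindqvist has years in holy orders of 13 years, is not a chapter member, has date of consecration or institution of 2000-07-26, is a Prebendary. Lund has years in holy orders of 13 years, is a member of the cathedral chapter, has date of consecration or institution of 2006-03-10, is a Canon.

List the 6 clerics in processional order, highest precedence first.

By dignity: Achebe and Lund (Canon); then Espinoza, Lindqvist, Marchetti and Saleh (Prebendary).
Achebe and Lund are each a member of the cathedral chapter, so the next rule applies.
Among Achebe and Lund, alphabetically by surname: Achebe before Lund.
Espinoza, Lindqvist, Marchetti and Saleh are each not a chapter member, so the next rule applies.
Among Espinoza, Lindqvist, Marchetti and Saleh, alphabetically by surname: Espinoza before Lindqvist before Marchetti before Saleh.
Full order: Achebe, Lund, Espinoza, Lindqvist, Marchetti, Saleh.

Achebe, Lund, Espinoza, Lindqvist, Marchetti, Saleh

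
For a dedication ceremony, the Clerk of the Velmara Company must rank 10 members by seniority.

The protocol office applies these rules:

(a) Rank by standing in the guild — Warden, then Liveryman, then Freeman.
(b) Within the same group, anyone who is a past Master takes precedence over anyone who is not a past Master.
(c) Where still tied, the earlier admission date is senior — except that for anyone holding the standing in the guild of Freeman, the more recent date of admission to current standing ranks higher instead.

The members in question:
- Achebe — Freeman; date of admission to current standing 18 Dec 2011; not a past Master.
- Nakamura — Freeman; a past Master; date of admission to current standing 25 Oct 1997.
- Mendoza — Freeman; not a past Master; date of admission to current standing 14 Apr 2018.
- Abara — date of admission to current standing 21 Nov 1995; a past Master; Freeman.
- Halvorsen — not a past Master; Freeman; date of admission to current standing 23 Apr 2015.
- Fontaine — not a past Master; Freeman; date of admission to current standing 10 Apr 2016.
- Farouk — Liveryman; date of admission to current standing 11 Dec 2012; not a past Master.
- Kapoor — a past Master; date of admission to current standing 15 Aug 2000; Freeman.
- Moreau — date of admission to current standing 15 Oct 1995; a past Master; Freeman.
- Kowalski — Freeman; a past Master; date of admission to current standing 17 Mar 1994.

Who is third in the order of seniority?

Nakamura

By standing in the guild: Farouk (Liveryman); then Kapoor, Nakamura, Abara, Moreau, Kowalski, Mendoza, Fontaine, Halvorsen and Achebe (Freeman).
Among Kapoor, Nakamura, Abara, Moreau, Kowalski, Mendoza, Fontaine, Halvorsen and Achebe, a past Master before not a past Master: Kapoor, Nakamura, Abara, Moreau and Kowalski (a past Master) before Mendoza, Fontaine, Halvorsen and Achebe (not a past Master).
Among Kapoor, Nakamura, Abara, Moreau and Kowalski, by date of admission to current standing (later first) (reversed rule for this group): Kapoor (15 Aug 2000) before Nakamura (25 Oct 1997) before Abara (21 Nov 1995) before Moreau (15 Oct 1995) before Kowalski (17 Mar 1994).
Among Mendoza, Fontaine, Halvorsen and Achebe, by date of admission to current standing (later first) (reversed rule for this group): Mendoza (14 Apr 2018) before Fontaine (10 Apr 2016) before Halvorsen (23 Apr 2015) before Achebe (18 Dec 2011).
Order: Farouk, Kapoor, Nakamura, Abara, Moreau, Kowalski, Mendoza, Fontaine, Halvorsen, Achebe.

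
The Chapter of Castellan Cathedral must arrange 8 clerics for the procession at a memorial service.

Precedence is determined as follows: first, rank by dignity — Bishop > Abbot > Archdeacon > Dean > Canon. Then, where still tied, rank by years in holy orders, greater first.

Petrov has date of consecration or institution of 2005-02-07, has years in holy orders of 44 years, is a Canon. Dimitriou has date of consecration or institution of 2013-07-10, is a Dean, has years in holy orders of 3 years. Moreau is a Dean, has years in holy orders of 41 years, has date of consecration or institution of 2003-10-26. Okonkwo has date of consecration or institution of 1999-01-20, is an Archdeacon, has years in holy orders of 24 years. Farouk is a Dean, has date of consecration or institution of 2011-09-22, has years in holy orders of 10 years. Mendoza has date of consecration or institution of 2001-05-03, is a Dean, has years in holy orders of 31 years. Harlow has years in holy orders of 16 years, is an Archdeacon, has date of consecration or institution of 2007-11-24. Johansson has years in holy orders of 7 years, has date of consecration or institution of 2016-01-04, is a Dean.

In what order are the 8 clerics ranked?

By dignity: Okonkwo and Harlow (Archdeacon); then Moreau, Mendoza, Farouk, Johansson and Dimitriou (Dean); then Petrov (Canon).
Among Okonkwo and Harlow, by years in holy orders (higher first): Okonkwo (24 years) before Harlow (16 years).
Among Moreau, Mendoza, Farouk, Johansson and Dimitriou, by years in holy orders (higher first): Moreau (41 years) before Mendoza (31 years) before Farouk (10 years) before Johansson (7 years) before Dimitriou (3 years).
Full order: Okonkwo, Harlow, Moreau, Mendoza, Farouk, Johansson, Dimitriou, Petrov.

Okonkwo, Harlow, Moreau, Mendoza, Farouk, Johansson, Dimitriou, Petrov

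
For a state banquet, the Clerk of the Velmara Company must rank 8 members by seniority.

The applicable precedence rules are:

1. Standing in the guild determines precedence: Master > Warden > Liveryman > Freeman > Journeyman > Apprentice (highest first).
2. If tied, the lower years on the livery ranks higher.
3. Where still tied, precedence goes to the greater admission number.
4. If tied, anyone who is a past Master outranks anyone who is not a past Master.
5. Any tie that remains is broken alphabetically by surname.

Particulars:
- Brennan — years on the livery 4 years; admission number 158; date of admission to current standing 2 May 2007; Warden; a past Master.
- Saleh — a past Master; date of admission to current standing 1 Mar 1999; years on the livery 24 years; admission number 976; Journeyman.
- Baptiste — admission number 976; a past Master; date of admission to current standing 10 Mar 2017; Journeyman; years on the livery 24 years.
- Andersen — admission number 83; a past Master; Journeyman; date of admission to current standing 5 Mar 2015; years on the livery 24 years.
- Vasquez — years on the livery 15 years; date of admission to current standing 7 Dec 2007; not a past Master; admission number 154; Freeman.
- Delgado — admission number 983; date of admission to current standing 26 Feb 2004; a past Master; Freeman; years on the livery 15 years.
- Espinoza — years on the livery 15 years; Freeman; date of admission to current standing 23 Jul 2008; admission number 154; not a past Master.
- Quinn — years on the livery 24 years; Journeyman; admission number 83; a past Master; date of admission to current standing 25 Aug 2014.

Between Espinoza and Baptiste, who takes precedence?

Espinoza

By standing in the guild: Brennan (Warden); then Delgado, Espinoza and Vasquez (Freeman); then Baptiste, Saleh, Andersen and Quinn (Journeyman).
Delgado, Espinoza and Vasquez all have years on the livery 15 years, so the next rule applies.
Among Delgado, Espinoza and Vasquez, by admission number (higher first): Delgado (983) before Espinoza and Vasquez (154).
Espinoza and Vasquez are each not a past Master, so the next rule applies.
Among Espinoza and Vasquez, alphabetically by surname: Espinoza before Vasquez.
Baptiste, Saleh, Andersen and Quinn all have years on the livery 24 years, so the next rule applies.
Among Baptiste, Saleh, Andersen and Quinn, by admission number (higher first): Baptiste and Saleh (976) before Andersen and Quinn (83).
Baptiste and Saleh are each a past Master, so the next rule applies.
Among Baptiste and Saleh, alphabetically by surname: Baptiste before Saleh.
Andersen and Quinn are each a past Master, so the next rule applies.
Among Andersen and Quinn, alphabetically by surname: Andersen before Quinn.
So Espinoza takes precedence.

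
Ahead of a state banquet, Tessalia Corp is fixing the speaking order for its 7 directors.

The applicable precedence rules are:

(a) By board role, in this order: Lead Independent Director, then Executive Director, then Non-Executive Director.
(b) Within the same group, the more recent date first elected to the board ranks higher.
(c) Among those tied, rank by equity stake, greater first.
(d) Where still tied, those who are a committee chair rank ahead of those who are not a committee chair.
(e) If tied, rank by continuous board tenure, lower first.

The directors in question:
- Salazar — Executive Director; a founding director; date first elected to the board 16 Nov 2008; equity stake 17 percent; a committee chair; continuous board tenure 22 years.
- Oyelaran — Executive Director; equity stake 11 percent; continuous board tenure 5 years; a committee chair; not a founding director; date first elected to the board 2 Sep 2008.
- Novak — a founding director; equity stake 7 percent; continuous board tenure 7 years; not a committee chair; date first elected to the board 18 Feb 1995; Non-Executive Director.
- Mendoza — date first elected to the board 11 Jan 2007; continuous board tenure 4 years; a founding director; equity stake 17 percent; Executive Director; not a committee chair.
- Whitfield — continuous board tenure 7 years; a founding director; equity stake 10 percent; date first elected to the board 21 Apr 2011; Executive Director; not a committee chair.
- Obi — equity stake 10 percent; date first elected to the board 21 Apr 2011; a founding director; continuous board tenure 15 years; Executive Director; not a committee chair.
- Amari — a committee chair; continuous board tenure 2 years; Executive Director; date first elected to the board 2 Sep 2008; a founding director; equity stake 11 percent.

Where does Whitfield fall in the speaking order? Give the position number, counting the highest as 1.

1

By board role: Whitfield, Obi, Salazar, Amari, Oyelaran and Mendoza (Executive Director); then Novak (Non-Executive Director).
Among Whitfield, Obi, Salazar, Amari, Oyelaran and Mendoza, by date first elected to the board (later first): Whitfield and Obi (21 Apr 2011) before Salazar (16 Nov 2008) before Amari and Oyelaran (2 Sep 2008) before Mendoza (11 Jan 2007).
Whitfield and Obi both have equity stake 10 percent, so the next rule applies.
Whitfield and Obi are each not a committee chair, so the next rule applies.
Among Whitfield and Obi, by continuous board tenure (lower first): Whitfield (7 years) before Obi (15 years).
Amari and Oyelaran both have equity stake 11 percent, so the next rule applies.
Amari and Oyelaran are each a committee chair, so the next rule applies.
Among Amari and Oyelaran, by continuous board tenure (lower first): Amari (2 years) before Oyelaran (5 years).
Order: Whitfield, Obi, Salazar, Amari, Oyelaran, Mendoza, Novak. So position 1.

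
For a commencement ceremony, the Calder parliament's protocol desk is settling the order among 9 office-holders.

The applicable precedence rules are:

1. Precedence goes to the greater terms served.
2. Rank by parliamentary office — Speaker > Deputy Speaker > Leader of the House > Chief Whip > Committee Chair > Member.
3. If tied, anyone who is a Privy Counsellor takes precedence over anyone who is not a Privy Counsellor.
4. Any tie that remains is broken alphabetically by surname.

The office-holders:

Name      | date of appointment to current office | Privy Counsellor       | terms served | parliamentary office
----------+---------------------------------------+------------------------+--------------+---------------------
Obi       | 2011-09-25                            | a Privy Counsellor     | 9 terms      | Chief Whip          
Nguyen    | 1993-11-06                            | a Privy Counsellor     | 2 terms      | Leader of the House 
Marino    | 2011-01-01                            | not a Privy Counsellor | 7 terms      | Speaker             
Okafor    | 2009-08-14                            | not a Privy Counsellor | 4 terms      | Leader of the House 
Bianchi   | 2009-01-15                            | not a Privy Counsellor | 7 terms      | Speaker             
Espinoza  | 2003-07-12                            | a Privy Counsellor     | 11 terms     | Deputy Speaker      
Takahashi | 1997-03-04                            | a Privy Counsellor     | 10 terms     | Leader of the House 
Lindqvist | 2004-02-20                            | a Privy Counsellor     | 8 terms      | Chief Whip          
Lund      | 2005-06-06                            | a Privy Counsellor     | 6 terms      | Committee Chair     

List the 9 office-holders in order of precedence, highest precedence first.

Espinoza, Takahashi, Obi, Lindqvist, Bianchi, Marino, Lund, Okafor, Nguyen

By terms served (higher first): Espinoza (11 terms); then Takahashi (10 terms); then Obi (9 terms); then Lindqvist (8 terms); then Bianchi and Marino (both 7 terms); then Lund (6 terms); then Okafor (4 terms); then Nguyen (2 terms).
Bianchi and Marino are each Speaker, so the next rule applies.
Bianchi and Marino are each not a Privy Counsellor, so the next rule applies.
Among Bianchi and Marino, alphabetically by surname: Bianchi before Marino.
Full order: Espinoza, Takahashi, Obi, Lindqvist, Bianchi, Marino, Lund, Okafor, Nguyen.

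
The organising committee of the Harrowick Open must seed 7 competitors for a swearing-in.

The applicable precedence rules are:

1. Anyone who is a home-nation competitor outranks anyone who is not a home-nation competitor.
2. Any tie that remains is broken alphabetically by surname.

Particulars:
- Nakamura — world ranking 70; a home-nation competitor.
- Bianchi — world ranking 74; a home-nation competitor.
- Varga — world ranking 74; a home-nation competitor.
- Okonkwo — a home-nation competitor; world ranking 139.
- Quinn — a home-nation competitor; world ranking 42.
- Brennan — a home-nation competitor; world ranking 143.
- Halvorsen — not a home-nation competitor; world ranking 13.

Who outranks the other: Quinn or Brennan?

By the first rule: Bianchi, Brennan, Nakamura, Okonkwo, Quinn and Varga (each a home-nation competitor); then Halvorsen (not a home-nation competitor).
Among Bianchi, Brennan, Nakamura, Okonkwo, Quinn and Varga, alphabetically by surname: Bianchi before Brennan before Nakamura before Okonkwo before Quinn before Varga.
So Brennan takes precedence.

Brennan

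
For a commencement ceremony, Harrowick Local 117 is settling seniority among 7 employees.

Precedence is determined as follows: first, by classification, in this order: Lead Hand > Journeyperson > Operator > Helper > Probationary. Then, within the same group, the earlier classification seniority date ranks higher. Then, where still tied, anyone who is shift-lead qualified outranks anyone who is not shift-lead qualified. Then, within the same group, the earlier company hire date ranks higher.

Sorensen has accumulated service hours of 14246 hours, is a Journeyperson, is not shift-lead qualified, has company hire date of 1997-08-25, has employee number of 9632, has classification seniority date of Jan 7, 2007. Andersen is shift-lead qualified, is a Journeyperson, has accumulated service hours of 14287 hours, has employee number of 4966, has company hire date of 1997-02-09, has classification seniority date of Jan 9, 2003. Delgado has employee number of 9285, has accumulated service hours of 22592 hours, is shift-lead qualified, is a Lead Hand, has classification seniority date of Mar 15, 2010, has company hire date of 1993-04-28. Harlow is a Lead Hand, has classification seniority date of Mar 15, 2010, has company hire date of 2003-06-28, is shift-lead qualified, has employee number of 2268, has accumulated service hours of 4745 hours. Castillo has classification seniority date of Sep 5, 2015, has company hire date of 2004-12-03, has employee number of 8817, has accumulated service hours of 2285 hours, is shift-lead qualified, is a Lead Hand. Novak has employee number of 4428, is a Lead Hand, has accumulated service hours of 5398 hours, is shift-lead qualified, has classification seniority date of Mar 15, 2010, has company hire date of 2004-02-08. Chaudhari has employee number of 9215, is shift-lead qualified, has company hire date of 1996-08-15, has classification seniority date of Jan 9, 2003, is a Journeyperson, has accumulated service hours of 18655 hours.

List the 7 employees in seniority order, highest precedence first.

By classification: Delgado, Harlow, Novak and Castillo (Lead Hand); then Chaudhari, Andersen and Sorensen (Journeyperson).
Among Delgado, Harlow, Novak and Castillo, by classification seniority date (earlier first): Delgado, Harlow and Novak (Mar 15, 2010) before Castillo (Sep 5, 2015).
Delgado, Harlow and Novak are each shift-lead qualified, so the next rule applies.
Among Delgado, Harlow and Novak, by company hire date (earlier first): Delgado (1993-04-28) before Harlow (2003-06-28) before Novak (2004-02-08).
Among Chaudhari, Andersen and Sorensen, by classification seniority date (earlier first): Chaudhari and Andersen (Jan 9, 2003) before Sorensen (Jan 7, 2007).
Chaudhari and Andersen are each shift-lead qualified, so the next rule applies.
Among Chaudhari and Andersen, by company hire date (earlier first): Chaudhari (1996-08-15) before Andersen (1997-02-09).
Full order: Delgado, Harlow, Novak, Castillo, Chaudhari, Andersen, Sorensen.

Delgado, Harlow, Novak, Castillo, Chaudhari, Andersen, Sorensen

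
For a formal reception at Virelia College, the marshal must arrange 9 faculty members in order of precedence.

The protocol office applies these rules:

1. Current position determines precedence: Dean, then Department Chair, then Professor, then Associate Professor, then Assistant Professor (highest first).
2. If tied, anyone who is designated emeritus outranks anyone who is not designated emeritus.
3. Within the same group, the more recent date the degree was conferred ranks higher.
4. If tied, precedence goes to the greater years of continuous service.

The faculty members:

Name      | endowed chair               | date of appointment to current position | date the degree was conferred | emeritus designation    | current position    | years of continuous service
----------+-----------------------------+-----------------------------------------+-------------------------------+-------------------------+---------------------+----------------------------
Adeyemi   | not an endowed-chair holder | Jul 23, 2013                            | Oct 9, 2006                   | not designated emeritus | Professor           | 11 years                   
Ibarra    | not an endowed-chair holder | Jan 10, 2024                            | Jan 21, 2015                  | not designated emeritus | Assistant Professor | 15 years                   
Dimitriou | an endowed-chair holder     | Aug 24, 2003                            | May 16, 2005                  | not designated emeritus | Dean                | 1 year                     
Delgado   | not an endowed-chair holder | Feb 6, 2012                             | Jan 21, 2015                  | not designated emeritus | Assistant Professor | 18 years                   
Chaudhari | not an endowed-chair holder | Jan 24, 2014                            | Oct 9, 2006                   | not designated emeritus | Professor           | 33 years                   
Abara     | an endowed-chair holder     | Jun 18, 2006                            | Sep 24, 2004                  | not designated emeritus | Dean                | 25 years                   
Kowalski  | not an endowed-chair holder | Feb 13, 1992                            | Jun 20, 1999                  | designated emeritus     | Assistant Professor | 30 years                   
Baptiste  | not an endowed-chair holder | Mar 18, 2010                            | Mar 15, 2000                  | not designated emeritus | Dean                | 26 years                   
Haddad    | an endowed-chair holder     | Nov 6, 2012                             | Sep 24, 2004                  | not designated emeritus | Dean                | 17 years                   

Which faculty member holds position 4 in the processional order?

Baptiste

By current position: Dimitriou, Abara, Haddad and Baptiste (Dean); then Chaudhari and Adeyemi (Professor); then Kowalski, Delgado and Ibarra (Assistant Professor).
Dimitriou, Abara, Haddad and Baptiste are each not designated emeritus, so the next rule applies.
Among Dimitriou, Abara, Haddad and Baptiste, by date the degree was conferred (later first): Dimitriou (May 16, 2005) before Abara and Haddad (Sep 24, 2004) before Baptiste (Mar 15, 2000).
Among Abara and Haddad, by years of continuous service (higher first): Abara (25 years) before Haddad (17 years).
Chaudhari and Adeyemi are each not designated emeritus, so the next rule applies.
Chaudhari and Adeyemi both have date the degree was conferred Oct 9, 2006, so the next rule applies.
Among Chaudhari and Adeyemi, by years of continuous service (higher first): Chaudhari (33 years) before Adeyemi (11 years).
Among Kowalski, Delgado and Ibarra, designated emeritus before not designated emeritus: Kowalski (designated emeritus) before Delgado and Ibarra (not designated emeritus).
Delgado and Ibarra both have date the degree was conferred Jan 21, 2015, so the next rule applies.
Among Delgado and Ibarra, by years of continuous service (higher first): Delgado (18 years) before Ibarra (15 years).
Order: Dimitriou, Abara, Haddad, Baptiste, Chaudhari, Adeyemi, Kowalski, Delgado, Ibarra.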